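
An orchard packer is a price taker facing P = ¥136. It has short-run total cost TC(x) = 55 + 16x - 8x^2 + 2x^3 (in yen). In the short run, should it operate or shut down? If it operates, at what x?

Variable cost is VC = 16x - 8x^2 + 2x^3, so AVC = VC/x = 16 - 8x + 2x^2 and MC = dTC/dx = 16 - 16x + 6x^2.
The AVC parabola has its vertex at x = 8/4 = 2, where AVC = 16 - 8·2 + 2·2^2 = ¥8.
P = ¥136 exceeds min AVC = ¥8, so the firm stays open.
P = MC gives -120 - 16x + 6x^2 = 0, with roots -10/3 and 6. Take the larger (rising MC): x* = 6.
Check: AVC at x = 6 is ¥40 ≤ P, so revenue covers variable cost.
Profit = P·x − TC = 136·6 − 295 = ¥521.

Produce at x = 6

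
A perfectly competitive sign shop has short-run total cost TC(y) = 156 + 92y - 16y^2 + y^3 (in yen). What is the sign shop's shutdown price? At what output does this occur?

The shutdown price is the minimum of AVC. VC = 92y - 16y^2 + y^3, so AVC = 92 - 16y + y^2.
At the minimum of AVC, MC = AVC. MC = 92 - 32y + 3y^2; setting MC = AVC gives 2y^2 - 16y = 0, so y = 8. min AVC = 28.
The firm shuts down for any P below ¥28.

¥28 per unit, at y = 8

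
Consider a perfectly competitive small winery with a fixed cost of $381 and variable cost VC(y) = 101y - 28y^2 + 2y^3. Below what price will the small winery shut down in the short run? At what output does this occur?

$3 per unit, at y = 7

Short-run supply begins at min AVC. From VC = 101y - 28y^2 + 2y^3, AVC = 101 - 28y + 2y^2.
dAVC/dy = -28 + 4y = 0 gives y = 7. min AVC = 101 - 28·7 + 2·7^2 = 3.
So the shutdown price is $3.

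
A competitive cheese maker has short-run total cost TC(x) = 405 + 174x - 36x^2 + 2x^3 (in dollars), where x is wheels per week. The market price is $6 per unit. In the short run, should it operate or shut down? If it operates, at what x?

Strip out fixed cost: VC = 174x - 36x^2 + 2x^3. Then AVC = 174 - 36x + 2x^2 and MC = 174 - 72x + 6x^2.
The AVC parabola has its vertex at x = 36/4 = 9, where AVC = 174 - 36·9 + 2·9^2 = $12.
With P < min AVC ($6 < $12), every unit sold adds to the loss.
Shutting down limits the loss to fixed cost, $405.

Shut down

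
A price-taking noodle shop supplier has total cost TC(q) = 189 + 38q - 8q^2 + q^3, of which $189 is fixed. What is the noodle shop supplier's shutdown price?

$22 per unit

The firm shuts down when price falls below the minimum of average variable cost. AVC = VC/q = 38 - 8q + q^2.
At the minimum of AVC, MC = AVC. MC = 38 - 16q + 3q^2; setting MC = AVC gives 2q^2 - 8q = 0, so q = 4. min AVC = 22.
The firm shuts down for any P below $22.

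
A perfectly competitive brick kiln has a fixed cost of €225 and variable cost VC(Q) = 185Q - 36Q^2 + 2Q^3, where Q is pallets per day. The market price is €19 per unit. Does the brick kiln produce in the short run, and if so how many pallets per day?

Variable cost is VC = 185Q - 36Q^2 + 2Q^3, so AVC = VC/Q = 185 - 36Q + 2Q^2 and MC = dTC/dQ = 185 - 72Q + 6Q^2.
The AVC parabola has its vertex at Q = 36/4 = 9, where AVC = 185 - 36·9 + 2·9^2 = €23.
With P < min AVC (€19 < €23), every unit sold adds to the loss.
The firm minimizes its loss by shutting down and losing only its fixed cost of €225.

Shut down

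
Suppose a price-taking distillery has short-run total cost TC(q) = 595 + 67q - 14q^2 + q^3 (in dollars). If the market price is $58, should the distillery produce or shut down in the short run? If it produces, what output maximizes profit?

Produce at q = 9

Variable cost is VC = 67q - 14q^2 + q^3, so AVC = VC/q = 67 - 14q + q^2 and MC = dTC/dq = 67 - 28q + 3q^2.
AVC hits its minimum where MC = AVC, at q = 7, giving min AVC = 67 - 14·7 + 7^2 = $18.
Because $58 ≥ $18, revenue can cover variable cost; the firm operates.
Set P = MC: 58 = 67 - 28q + 3q^2 → 9 - 28q + 3q^2 = 0. The roots are q = 1/3 and q = 9; the profit-maximizing output is on the rising part of MC, so q* = 9.
Check: AVC at q = 9 is $22 ≤ P, so revenue covers variable cost.
Profit = P·q − TC = 58·9 − 793 = -$271, a loss, but smaller than the $595 fixed cost the firm would lose by shutting down.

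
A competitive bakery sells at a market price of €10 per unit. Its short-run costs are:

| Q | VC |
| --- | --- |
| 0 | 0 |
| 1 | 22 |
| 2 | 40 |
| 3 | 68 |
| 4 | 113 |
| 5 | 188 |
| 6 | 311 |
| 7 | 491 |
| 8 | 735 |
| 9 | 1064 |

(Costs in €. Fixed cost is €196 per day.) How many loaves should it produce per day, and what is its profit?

Profit at each row (π = 10Q − TC): Q=0: -196; Q=1: -208; Q=2: -216; Q=3: -234; Q=4: -269; Q=5: -334; Q=6: -447; Q=7: -617; Q=8: -851; Q=9: -1170.
Profit is highest at Q = 0. Equivalently, the lowest AVC in the table is 40/2 ≈ €20 at Q = 2, and P = €10 falls below it — price never covers variable cost, so the firm shuts down and loses only its fixed cost.

Q = 0 (shut down); profit = -€196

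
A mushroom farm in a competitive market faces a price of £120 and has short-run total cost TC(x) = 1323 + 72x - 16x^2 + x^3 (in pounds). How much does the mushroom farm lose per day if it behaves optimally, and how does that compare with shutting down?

Profit = -£171 at x = 12

AVC = 72 - 16x + x^2; min AVC = £8 at x = 8. Since P = £120 ≥ min AVC, the firm produces.
With MC = 72 - 32x + 3x^2, P = MC on the upward-sloping part at x* = 12.
TR = 120·12 = 1440. TC = 1323 + 288 = 1611. Profit = 1440 − 1611 = -£171.
That loss of £171 beats the £1323 the firm would lose by shutting down; producing recovers £1152 of fixed cost.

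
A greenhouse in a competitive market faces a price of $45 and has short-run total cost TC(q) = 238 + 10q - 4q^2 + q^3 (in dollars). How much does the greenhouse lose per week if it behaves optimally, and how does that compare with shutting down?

Profit = -$88 at q = 5

AVC = 10 - 4q + q^2 has its minimum $6 at q = 2; price $45 clears that bar, so the firm operates.
With MC = 10 - 8q + 3q^2, P = MC on the upward-sloping part at q* = 5.
TR = 45·5 = 225. TC = 238 + 75 = 313. Profit = 225 − 313 = -$88.
That loss of $88 beats the $238 the firm would lose by shutting down; producing recovers $150 of fixed cost.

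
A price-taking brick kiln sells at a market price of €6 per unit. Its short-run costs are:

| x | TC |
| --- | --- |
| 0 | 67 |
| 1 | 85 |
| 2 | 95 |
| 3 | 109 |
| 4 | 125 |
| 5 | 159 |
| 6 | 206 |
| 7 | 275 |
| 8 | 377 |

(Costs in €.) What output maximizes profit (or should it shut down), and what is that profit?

x = 0 (shut down); profit = -€67

Profit at each row (π = 6x − TC): x=0: -67; x=1: -79; x=2: -83; x=3: -91; x=4: -101; x=5: -129; x=6: -170; x=7: -233; x=8: -329.
Profit is highest at x = 0. Equivalently, the lowest AVC in the table is 28/2 ≈ €14 at x = 2, and P = €6 falls below it — price never covers variable cost, so the firm shuts down and loses only its fixed cost.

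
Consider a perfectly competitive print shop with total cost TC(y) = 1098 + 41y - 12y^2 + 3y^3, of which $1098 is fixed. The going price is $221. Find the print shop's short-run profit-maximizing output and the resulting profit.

AVC = 41 - 12y + 3y^2; min AVC = $29 at y = 2. Since P = $221 ≥ min AVC, the firm produces.
With MC = 41 - 24y + 9y^2, P = MC on the upward-sloping part at y* = 6.
TR = 221·6 = 1326. TC = 1098 + 462 = 1560. Profit = 1326 − 1560 = -$234.
By producing, the firm covers all variable cost plus $864 of fixed cost; shutting down would lose the full $1098.

Profit = -$234 at y = 6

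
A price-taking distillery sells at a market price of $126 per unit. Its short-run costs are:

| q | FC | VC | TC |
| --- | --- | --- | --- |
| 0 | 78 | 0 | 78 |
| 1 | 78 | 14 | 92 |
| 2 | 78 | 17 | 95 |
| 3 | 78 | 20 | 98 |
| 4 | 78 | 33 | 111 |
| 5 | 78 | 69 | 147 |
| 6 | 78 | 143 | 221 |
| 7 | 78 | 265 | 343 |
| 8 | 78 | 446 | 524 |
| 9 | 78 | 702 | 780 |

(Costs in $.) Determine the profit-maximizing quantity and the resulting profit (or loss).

q = 7; profit = $539

Tabulate TR − TC: q=0: -78; q=1: 34; q=2: 157; q=3: 280; q=4: 393; q=5: 483; q=6: 535; q=7: 539; q=8: 484; q=9: 354.
Profit is maximized at q = 7. AVC there is 265/7 = $37.86 ≤ P, so producing beats shutting down (which would give -$78).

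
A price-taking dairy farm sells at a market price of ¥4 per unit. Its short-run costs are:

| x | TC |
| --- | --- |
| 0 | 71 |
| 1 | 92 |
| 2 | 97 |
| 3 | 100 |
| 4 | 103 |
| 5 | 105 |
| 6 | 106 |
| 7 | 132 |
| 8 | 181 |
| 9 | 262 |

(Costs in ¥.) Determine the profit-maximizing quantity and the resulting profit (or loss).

Profit at each row (π = 4x − TC): x=0: -71; x=1: -88; x=2: -89; x=3: -88; x=4: -87; x=5: -85; x=6: -82; x=7: -104; x=8: -149; x=9: -226.
Profit is highest at x = 0. Equivalently, the lowest AVC in the table is 35/6 ≈ ¥5.83 at x = 6, and P = ¥4 falls below it — price never covers variable cost, so the firm shuts down and loses only its fixed cost.

x = 0 (shut down); profit = -¥71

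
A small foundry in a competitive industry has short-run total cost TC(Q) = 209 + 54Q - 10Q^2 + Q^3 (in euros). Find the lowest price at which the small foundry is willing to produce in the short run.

€29 per unit

The firm shuts down when price falls below the minimum of average variable cost. AVC = VC/Q = 54 - 10Q + Q^2.
dAVC/dQ = -10 + 2Q = 0 gives Q = 5. min AVC = 54 - 10·5 + 5^2 = 29.
The firm shuts down for any P below €29.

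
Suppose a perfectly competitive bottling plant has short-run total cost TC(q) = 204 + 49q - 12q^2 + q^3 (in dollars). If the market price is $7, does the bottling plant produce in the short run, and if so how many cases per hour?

Variable cost is VC = 49q - 12q^2 + q^3, so AVC = VC/q = 49 - 12q + q^2 and MC = dTC/dq = 49 - 24q + 3q^2.
The AVC parabola has its vertex at q = 12/2 = 6, where AVC = 49 - 12·6 + 6^2 = $13.
P = $7 lies below min AVC = $13; no output level covers variable cost.
Best response: produce nothing and absorb the $204 fixed cost.

Shut down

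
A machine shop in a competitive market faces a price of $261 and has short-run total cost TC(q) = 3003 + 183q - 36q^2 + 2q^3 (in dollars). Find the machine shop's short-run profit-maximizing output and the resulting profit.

Profit = -$299 at q = 13

AVC = 183 - 36q + 2q^2; min AVC = $21 at q = 9. Since P = $261 ≥ min AVC, the firm produces.
MC = 183 - 72q + 6q^2. Setting P = MC and taking the root on the rising branch gives q* = 13.
TR = 261·13 = 3393. TC = 3003 + 689 = 3692. Profit = 3393 − 3692 = -$299.
That loss of $299 beats the $3003 the firm would lose by shutting down; producing recovers $2704 of fixed cost.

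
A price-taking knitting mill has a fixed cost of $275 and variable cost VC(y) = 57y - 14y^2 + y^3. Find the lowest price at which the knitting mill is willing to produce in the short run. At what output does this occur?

$8 per unit, at y = 7

The firm shuts down when price falls below the minimum of average variable cost. AVC = VC/y = 57 - 14y + y^2.
At the minimum of AVC, MC = AVC. MC = 57 - 28y + 3y^2; setting MC = AVC gives 2y^2 - 14y = 0, so y = 7. min AVC = 8.
The firm shuts down for any P below $8.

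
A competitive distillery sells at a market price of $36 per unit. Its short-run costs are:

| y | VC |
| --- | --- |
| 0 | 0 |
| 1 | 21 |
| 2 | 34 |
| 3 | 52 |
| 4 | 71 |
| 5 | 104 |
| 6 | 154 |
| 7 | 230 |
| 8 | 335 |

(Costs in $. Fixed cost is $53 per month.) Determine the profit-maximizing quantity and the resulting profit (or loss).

y = 5; profit = $23

Compute π = P·y − TC at each output: y=0: -53; y=1: -38; y=2: -15; y=3: 3; y=4: 20; y=5: 23; y=6: 9; y=7: -31; y=8: -100.
Profit is maximized at y = 5. AVC there is 104/5 = $20.80 ≤ P, so producing beats shutting down (which would give -$53).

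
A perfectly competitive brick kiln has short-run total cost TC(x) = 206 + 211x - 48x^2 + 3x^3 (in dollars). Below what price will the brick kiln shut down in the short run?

The shutdown price is the minimum of AVC. VC = 211x - 48x^2 + 3x^3, so AVC = 211 - 48x + 3x^2.
At the minimum of AVC, MC = AVC. MC = 211 - 96x + 9x^2; setting MC = AVC gives 6x^2 - 48x = 0, so x = 8. min AVC = 19.
So the shutdown price is $19.

$19 per unit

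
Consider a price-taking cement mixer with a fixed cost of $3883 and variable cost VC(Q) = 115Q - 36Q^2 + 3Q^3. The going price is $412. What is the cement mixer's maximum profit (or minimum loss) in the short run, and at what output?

Profit = -$253 at Q = 11

AVC = 115 - 36Q + 3Q^2; min AVC = $7 at Q = 6. Since P = $412 ≥ min AVC, the firm produces.
MC = 115 - 72Q + 9Q^2. Setting P = MC and taking the root on the rising branch gives Q* = 11.
TR = 412·11 = 4532. TC = 3883 + 902 = 4785. Profit = 4532 − 4785 = -$253.
That loss of $253 beats the $3883 the firm would lose by shutting down; producing recovers $3630 of fixed cost.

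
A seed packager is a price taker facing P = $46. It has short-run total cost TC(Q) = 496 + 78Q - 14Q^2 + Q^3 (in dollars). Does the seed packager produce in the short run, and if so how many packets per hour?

Strip out fixed cost: VC = 78Q - 14Q^2 + Q^3. Then AVC = 78 - 14Q + Q^2 and MC = 78 - 28Q + 3Q^2.
The AVC parabola has its vertex at Q = 14/2 = 7, where AVC = 78 - 14·7 + 7^2 = $29.
Because $46 ≥ $29, revenue can cover variable cost; the firm operates.
Solving P = MC: 32 - 28Q + 3Q^2 = 0 ⇒ Q = 4/3 or 8. On the upward-sloping branch, Q* = 8.
Check: AVC at Q = 8 is $30 ≤ P, so revenue covers variable cost.
Profit = P·Q − TC = 46·8 − 736 = -$368, a loss, but smaller than the $496 fixed cost the firm would lose by shutting down.

Produce at Q = 8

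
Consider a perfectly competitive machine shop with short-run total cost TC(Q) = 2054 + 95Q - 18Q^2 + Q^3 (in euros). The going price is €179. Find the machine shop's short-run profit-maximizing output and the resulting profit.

Profit = -€94 at Q = 14

AVC = 95 - 18Q + Q^2 has its minimum €14 at Q = 9; price €179 clears that bar, so the firm operates.
MC = 95 - 36Q + 3Q^2. Setting P = MC and taking the root on the rising branch gives Q* = 14.
TR = 179·14 = 2506. TC = 2054 + 546 = 2600. Profit = 2506 − 2600 = -€94.
Shutting down would mean losing the fixed cost of €2054, so operating at a loss of €94 is better by €1960.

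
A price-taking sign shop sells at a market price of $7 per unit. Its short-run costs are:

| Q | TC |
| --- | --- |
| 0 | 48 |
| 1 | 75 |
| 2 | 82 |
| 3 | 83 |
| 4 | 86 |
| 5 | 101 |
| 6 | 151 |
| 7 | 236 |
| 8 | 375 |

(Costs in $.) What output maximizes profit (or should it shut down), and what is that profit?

Profit at each row (π = 7Q − TC): Q=0: -48; Q=1: -68; Q=2: -68; Q=3: -62; Q=4: -58; Q=5: -66; Q=6: -109; Q=7: -187; Q=8: -319.
Profit is highest at Q = 0. Equivalently, the lowest AVC in the table is 38/4 ≈ $9.50 at Q = 4, and P = $7 falls below it — price never covers variable cost, so the firm shuts down and loses only its fixed cost.

Q = 0 (shut down); profit = -$48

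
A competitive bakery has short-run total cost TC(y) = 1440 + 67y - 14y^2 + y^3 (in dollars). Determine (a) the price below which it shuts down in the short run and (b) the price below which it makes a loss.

AVC = 67 - 14y + y^2; minimized at y = 7, giving min AVC = $18. That is the shutdown price.
ATC = 1440/y + 67 - 14y + y^2. Setting dATC/dy = −1440/y^2 − 14 + 2y = 0 gives y = 12 (since 2·12^3 − 14·12^2 = 1440).
min ATC = 1440/12 + 67 − 14·12 + 12^2 = $163. That is the break-even price.
For $18 ≤ P < $163 the firm produces at a loss; below $18 it shuts down.

Shutdown price = $18; break-even price = $163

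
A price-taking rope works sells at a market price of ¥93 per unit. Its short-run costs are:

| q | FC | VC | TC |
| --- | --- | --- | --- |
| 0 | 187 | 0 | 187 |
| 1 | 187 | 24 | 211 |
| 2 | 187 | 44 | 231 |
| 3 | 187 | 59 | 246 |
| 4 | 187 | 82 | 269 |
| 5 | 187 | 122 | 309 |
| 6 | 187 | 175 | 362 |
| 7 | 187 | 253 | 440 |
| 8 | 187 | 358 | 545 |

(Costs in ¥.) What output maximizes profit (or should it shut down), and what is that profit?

q = 7; profit = ¥211

Tabulate TR − TC: q=0: -187; q=1: -118; q=2: -45; q=3: 33; q=4: 103; q=5: 156; q=6: 196; q=7: 211; q=8: 199.
Profit is maximized at q = 7. AVC there is 253/7 = ¥36.14 ≤ P, so producing beats shutting down (which would give -¥187).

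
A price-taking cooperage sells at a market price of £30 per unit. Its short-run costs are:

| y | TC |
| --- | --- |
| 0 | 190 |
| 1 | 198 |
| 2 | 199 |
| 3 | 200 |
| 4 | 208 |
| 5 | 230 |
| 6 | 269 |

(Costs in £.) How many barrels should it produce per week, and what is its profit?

Tabulate TR − TC: y=0: -190; y=1: -168; y=2: -139; y=3: -110; y=4: -88; y=5: -80; y=6: -89.
Profit is maximized at y = 5. AVC there is 40/5 = £8 ≤ P, so producing beats shutting down (which would give -£190).

y = 5; profit = -£80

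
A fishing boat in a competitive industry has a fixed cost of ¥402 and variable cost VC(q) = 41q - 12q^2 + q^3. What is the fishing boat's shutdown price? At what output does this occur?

¥5 per unit, at q = 6

Short-run supply begins at min AVC. From VC = 41q - 12q^2 + q^3, AVC = 41 - 12q + q^2.
At the minimum of AVC, MC = AVC. MC = 41 - 24q + 3q^2; setting MC = AVC gives 2q^2 - 12q = 0, so q = 6. min AVC = 5.
So the shutdown price is ¥5.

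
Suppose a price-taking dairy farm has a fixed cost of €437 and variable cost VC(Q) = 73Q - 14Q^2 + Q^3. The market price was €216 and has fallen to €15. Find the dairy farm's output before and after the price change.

AVC = 73 - 14Q + Q^2, minimized at Q = 7 where min AVC = €24. MC = 73 - 28Q + 3Q^2.
At P = €216 ≥ min AVC, set P = MC on the rising branch: Q = 13.
At P = €15 < min AVC = €24, price no longer covers variable cost at any output, so the firm shuts down: Q = 0.

Output falls from 13 to 0 (the firm shuts down)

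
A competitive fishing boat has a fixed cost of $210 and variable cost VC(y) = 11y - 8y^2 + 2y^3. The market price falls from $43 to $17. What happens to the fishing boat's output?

Output falls from 4 to 3

AVC = 11 - 8y + 2y^2, minimized at y = 2 where min AVC = $3. MC = 11 - 16y + 6y^2.
At P = $43 ≥ min AVC, set P = MC on the rising branch: y = 4.
At P = $17 ≥ min AVC, set P = MC: y = 3. The firm stays open but cuts output.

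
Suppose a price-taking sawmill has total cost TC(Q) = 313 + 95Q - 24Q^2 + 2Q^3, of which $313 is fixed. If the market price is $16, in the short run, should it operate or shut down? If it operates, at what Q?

Variable cost is VC = 95Q - 24Q^2 + 2Q^3, so AVC = VC/Q = 95 - 24Q + 2Q^2 and MC = dTC/dQ = 95 - 48Q + 6Q^2.
The AVC parabola has its vertex at Q = 24/4 = 6, where AVC = 95 - 24·6 + 2·6^2 = $23.
Since P = $16 < min AVC = $23, price fails to cover variable cost at any output.
Shutting down limits the loss to fixed cost, $313.

Shut down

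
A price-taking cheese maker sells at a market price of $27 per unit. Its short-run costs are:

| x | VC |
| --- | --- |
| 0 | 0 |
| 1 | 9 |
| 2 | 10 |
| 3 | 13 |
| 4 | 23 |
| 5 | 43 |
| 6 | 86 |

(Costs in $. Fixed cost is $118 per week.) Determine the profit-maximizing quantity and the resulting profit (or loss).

x = 5; profit = -$26

Profit at each row (π = 27x − TC): x=0: -118; x=1: -100; x=2: -74; x=3: -50; x=4: -33; x=5: -26; x=6: -42.
Profit is maximized at x = 5. AVC there is 43/5 = $8.60 ≤ P, so producing beats shutting down (which would give -$118).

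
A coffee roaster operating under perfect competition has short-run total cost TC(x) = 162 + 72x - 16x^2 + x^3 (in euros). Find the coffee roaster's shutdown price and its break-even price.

Shutdown price = €8; break-even price = €27

AVC = 72 - 16x + x^2; minimized at x = 8, giving min AVC = €8. That is the shutdown price.
ATC = 162/x + 72 - 16x + x^2. Setting dATC/dx = −162/x^2 − 16 + 2x = 0 gives x = 9 (since 2·9^3 − 16·9^2 = 162).
min ATC = 162/9 + 72 − 16·9 + 9^2 = €27. That is the break-even price.
For €8 ≤ P < €27 the firm produces at a loss; below €8 it shuts down.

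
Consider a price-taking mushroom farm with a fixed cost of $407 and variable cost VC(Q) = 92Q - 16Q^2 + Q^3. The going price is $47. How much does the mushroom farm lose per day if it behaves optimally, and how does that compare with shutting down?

AVC = 92 - 16Q + Q^2; min AVC = $28 at Q = 8. Since P = $47 ≥ min AVC, the firm produces.
MC = 92 - 32Q + 3Q^2. Setting P = MC and taking the root on the rising branch gives Q* = 9.
TR = 47·9 = 423. TC = 407 + 261 = 668. Profit = 423 − 668 = -$245.
By producing, the firm covers all variable cost plus $162 of fixed cost; shutting down would lose the full $407.

Profit = -$245 at Q = 9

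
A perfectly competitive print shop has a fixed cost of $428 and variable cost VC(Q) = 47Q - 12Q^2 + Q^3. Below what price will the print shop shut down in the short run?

Short-run supply begins at min AVC. From VC = 47Q - 12Q^2 + Q^3, AVC = 47 - 12Q + Q^2.
dAVC/dQ = -12 + 2Q = 0 gives Q = 6. min AVC = 47 - 12·6 + 6^2 = 11.
So the shutdown price is $11.

$11 per unit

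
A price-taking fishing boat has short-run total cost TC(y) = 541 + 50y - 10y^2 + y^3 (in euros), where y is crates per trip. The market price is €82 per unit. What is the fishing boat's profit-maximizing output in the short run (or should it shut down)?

Produce at y = 8

Variable cost is VC = 50y - 10y^2 + y^3, so AVC = VC/y = 50 - 10y + y^2 and MC = dTC/dy = 50 - 20y + 3y^2.
AVC hits its minimum where MC = AVC, at y = 5, giving min AVC = 50 - 10·5 + 5^2 = €25.
Because €82 ≥ €25, revenue can cover variable cost; the firm operates.
Set P = MC: 82 = 50 - 20y + 3y^2 → -32 - 20y + 3y^2 = 0. The roots are y = -4/3 and y = 8; the profit-maximizing output is on the rising part of MC, so y* = 8.
Check: AVC at y = 8 is €34 ≤ P, so revenue covers variable cost.
Profit = P·y − TC = 82·8 − 813 = -€157, a loss, but smaller than the €541 fixed cost the firm would lose by shutting down.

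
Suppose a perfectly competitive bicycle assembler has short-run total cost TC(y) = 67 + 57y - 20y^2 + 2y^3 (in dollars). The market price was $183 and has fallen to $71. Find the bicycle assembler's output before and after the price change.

MC = 57 - 40y + 6y^2; the shutdown threshold is min AVC = $7 (at y = 5).
At P = $183 ≥ min AVC, set P = MC on the rising branch: y = 9.
At P = $71 ≥ min AVC, set P = MC: y = 7. The firm stays open but cuts output.

Output falls from 9 to 7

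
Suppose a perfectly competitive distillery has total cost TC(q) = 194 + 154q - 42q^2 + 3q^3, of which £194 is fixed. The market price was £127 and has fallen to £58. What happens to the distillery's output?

MC = 154 - 84q + 9q^2; the shutdown threshold is min AVC = £7 (at q = 7).
At P = £127 ≥ min AVC, set P = MC on the rising branch: q = 9.
At P = £58 ≥ min AVC, set P = MC: q = 8. The firm stays open but cuts output.

Output falls from 9 to 8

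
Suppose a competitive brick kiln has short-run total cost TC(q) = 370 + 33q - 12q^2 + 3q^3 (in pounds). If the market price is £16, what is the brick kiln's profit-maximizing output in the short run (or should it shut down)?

Shut down

Strip out fixed cost: VC = 33q - 12q^2 + 3q^3. Then AVC = 33 - 12q + 3q^2 and MC = 33 - 24q + 9q^2.
AVC hits its minimum where MC = AVC, at q = 2, giving min AVC = 33 - 12·2 + 3·2^2 = £21.
Since P = £16 < min AVC = £21, price fails to cover variable cost at any output.
The firm minimizes its loss by shutting down and losing only its fixed cost of £370.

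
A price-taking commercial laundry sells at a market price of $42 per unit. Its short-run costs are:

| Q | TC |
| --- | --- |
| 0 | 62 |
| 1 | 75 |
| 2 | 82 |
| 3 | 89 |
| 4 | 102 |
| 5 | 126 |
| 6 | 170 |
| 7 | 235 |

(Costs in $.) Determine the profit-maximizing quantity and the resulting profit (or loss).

Tabulate TR − TC: Q=0: -62; Q=1: -33; Q=2: 2; Q=3: 37; Q=4: 66; Q=5: 84; Q=6: 82; Q=7: 59.
Profit is maximized at Q = 5. AVC there is 64/5 = $12.80 ≤ P, so producing beats shutting down (which would give -$62).

Q = 5; profit = $84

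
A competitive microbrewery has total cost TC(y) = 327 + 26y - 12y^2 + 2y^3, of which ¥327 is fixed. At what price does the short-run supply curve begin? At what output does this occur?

Short-run supply begins at min AVC. From VC = 26y - 12y^2 + 2y^3, AVC = 26 - 12y + 2y^2.
dAVC/dy = -12 + 4y = 0 gives y = 3. min AVC = 26 - 12·3 + 2·3^2 = 8.
The firm shuts down for any P below ¥8.

¥8 per unit, at y = 3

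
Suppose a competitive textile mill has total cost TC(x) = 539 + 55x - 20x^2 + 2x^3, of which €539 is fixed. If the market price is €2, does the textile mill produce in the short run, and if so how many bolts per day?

From TC, MC = TC'(x) = 55 - 40x + 6x^2 and AVC = VC/x = 55 - 20x + 2x^2.
The AVC parabola has its vertex at x = 20/4 = 5, where AVC = 55 - 20·5 + 2·5^2 = €5.
P = €2 lies below min AVC = €5; no output level covers variable cost.
Shutting down limits the loss to fixed cost, €539.

Shut down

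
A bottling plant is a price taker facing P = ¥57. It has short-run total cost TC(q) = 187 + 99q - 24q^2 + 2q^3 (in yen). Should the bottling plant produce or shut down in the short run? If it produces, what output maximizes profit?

Strip out fixed cost: VC = 99q - 24q^2 + 2q^3. Then AVC = 99 - 24q + 2q^2 and MC = 99 - 48q + 6q^2.
The AVC parabola has its vertex at q = 24/4 = 6, where AVC = 99 - 24·6 + 2·6^2 = ¥27.
P = ¥57 exceeds min AVC = ¥27, so the firm stays open.
Solving P = MC: 42 - 48q + 6q^2 = 0 ⇒ q = 1 or 7. On the upward-sloping branch, q* = 7.
Check: AVC at q = 7 is ¥29 ≤ P, so revenue covers variable cost.
Profit = P·q − TC = 57·7 − 390 = ¥9.

Produce at q = 7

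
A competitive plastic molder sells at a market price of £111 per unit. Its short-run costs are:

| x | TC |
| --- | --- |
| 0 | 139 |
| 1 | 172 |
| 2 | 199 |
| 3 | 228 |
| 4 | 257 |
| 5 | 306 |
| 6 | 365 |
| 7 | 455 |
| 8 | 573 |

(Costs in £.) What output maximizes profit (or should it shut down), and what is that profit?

Tabulate TR − TC: x=0: -139; x=1: -61; x=2: 23; x=3: 105; x=4: 187; x=5: 249; x=6: 301; x=7: 322; x=8: 315.
Profit is maximized at x = 7. AVC there is 316/7 = £45.14 ≤ P, so producing beats shutting down (which would give -£139).

x = 7; profit = £322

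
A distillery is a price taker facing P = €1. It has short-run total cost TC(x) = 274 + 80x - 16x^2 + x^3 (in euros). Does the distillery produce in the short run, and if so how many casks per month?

Shut down

Variable cost is VC = 80x - 16x^2 + x^3, so AVC = VC/x = 80 - 16x + x^2 and MC = dTC/dx = 80 - 32x + 3x^2.
The AVC parabola has its vertex at x = 16/2 = 8, where AVC = 80 - 16·8 + 8^2 = €16.
P = €1 lies below min AVC = €16; no output level covers variable cost.
The firm minimizes its loss by shutting down and losing only its fixed cost of €274.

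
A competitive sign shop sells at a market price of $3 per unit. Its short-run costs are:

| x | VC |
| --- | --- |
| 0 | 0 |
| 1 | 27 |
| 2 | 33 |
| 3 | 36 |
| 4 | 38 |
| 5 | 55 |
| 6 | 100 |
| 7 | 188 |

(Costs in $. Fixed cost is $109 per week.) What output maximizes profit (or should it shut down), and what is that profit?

Profit at each row (π = 3x − TC): x=0: -109; x=1: -133; x=2: -136; x=3: -136; x=4: -135; x=5: -149; x=6: -191; x=7: -276.
Profit is highest at x = 0. Equivalently, the lowest AVC in the table is 38/4 ≈ $9.50 at x = 4, and P = $3 falls below it — price never covers variable cost, so the firm shuts down and loses only its fixed cost.

x = 0 (shut down); profit = -$109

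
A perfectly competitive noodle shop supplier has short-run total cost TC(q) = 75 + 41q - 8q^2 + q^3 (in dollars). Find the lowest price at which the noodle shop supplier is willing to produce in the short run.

The shutdown price is the minimum of AVC. VC = 41q - 8q^2 + q^3, so AVC = 41 - 8q + q^2.
At the minimum of AVC, MC = AVC. MC = 41 - 16q + 3q^2; setting MC = AVC gives 2q^2 - 8q = 0, so q = 4. min AVC = 25.
The firm shuts down for any P below $25.

$25 per unit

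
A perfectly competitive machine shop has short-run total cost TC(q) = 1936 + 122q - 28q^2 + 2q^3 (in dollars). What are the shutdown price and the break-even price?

Shutdown price = min AVC. AVC = 122 - 28q + 2q^2, with vertex at q = 7 and minimum $24.
ATC = 1936/q + 122 - 28q + 2q^2. Setting dATC/dq = −1936/q^2 − 28 + 4q = 0 gives q = 11 (since 4·11^3 − 28·11^2 = 1936).
min ATC = 1936/11 + 122 − 28·11 + 2·11^2 = $232. That is the break-even price.
For $24 ≤ P < $232 the firm produces at a loss; below $24 it shuts down.

Shutdown price = $24; break-even price = $232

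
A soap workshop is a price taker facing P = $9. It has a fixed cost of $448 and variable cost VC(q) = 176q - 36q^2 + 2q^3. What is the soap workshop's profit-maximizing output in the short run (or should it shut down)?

From TC, MC = TC'(q) = 176 - 72q + 6q^2 and AVC = VC/q = 176 - 36q + 2q^2.
AVC hits its minimum where MC = AVC, at q = 9, giving min AVC = 176 - 36·9 + 2·9^2 = $14.
With P < min AVC ($9 < $14), every unit sold adds to the loss.
The firm minimizes its loss by shutting down and losing only its fixed cost of $448.

Shut down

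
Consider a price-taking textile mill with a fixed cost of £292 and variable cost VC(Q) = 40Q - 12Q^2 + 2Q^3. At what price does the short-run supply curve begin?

The shutdown price is the minimum of AVC. VC = 40Q - 12Q^2 + 2Q^3, so AVC = 40 - 12Q + 2Q^2.
dAVC/dQ = -12 + 4Q = 0 gives Q = 3. min AVC = 40 - 12·3 + 2·3^2 = 22.
So the shutdown price is £22.

£22 per unit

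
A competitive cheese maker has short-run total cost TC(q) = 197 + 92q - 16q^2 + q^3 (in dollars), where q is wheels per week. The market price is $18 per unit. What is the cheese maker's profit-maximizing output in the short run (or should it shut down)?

Shut down

Variable cost is VC = 92q - 16q^2 + q^3, so AVC = VC/q = 92 - 16q + q^2 and MC = dTC/dq = 92 - 32q + 3q^2.
AVC hits its minimum where MC = AVC, at q = 8, giving min AVC = 92 - 16·8 + 8^2 = $28.
P = $18 lies below min AVC = $28; no output level covers variable cost.
Best response: produce nothing and absorb the $197 fixed cost.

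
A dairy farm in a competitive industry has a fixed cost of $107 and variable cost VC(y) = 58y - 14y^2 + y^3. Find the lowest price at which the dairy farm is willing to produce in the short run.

The firm shuts down when price falls below the minimum of average variable cost. AVC = VC/y = 58 - 14y + y^2.
At the minimum of AVC, MC = AVC. MC = 58 - 28y + 3y^2; setting MC = AVC gives 2y^2 - 14y = 0, so y = 7. min AVC = 9.
So the shutdown price is $9.

$9 per unit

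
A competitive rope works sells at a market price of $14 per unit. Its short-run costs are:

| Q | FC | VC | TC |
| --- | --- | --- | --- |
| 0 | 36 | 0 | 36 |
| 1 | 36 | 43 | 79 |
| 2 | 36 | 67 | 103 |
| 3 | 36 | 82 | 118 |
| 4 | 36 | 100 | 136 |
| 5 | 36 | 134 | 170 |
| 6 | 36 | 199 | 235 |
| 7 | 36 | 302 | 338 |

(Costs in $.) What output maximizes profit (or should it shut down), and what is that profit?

Profit at each row (π = 14Q − TC): Q=0: -36; Q=1: -65; Q=2: -75; Q=3: -76; Q=4: -80; Q=5: -100; Q=6: -151; Q=7: -240.
Profit is highest at Q = 0. Equivalently, the lowest AVC in the table is 100/4 ≈ $25 at Q = 4, and P = $14 falls below it — price never covers variable cost, so the firm shuts down and loses only its fixed cost.

Q = 0 (shut down); profit = -$36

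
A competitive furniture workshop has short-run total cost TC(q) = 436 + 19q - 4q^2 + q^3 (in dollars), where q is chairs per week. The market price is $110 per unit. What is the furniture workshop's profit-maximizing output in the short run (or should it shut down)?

From TC, MC = TC'(q) = 19 - 8q + 3q^2 and AVC = VC/q = 19 - 4q + q^2.
AVC is minimized where dAVC/dq = -4 + 2q = 0, at q = 2; min AVC = 19 - 4·2 + 2^2 = $15.
Since P = $110 ≥ min AVC = $15, price covers variable cost and the firm should produce.
Solving P = MC: -91 - 8q + 3q^2 = 0 ⇒ q = -13/3 or 7. On the upward-sloping branch, q* = 7.
Check: AVC at q = 7 is $40 ≤ P, so revenue covers variable cost.
Profit = P·q − TC = 110·7 − 716 = $54.

Produce at q = 7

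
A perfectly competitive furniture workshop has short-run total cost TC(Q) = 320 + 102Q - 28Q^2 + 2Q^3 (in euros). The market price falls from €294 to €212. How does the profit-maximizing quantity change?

Output falls from 12 to 11

MC = 102 - 56Q + 6Q^2; the shutdown threshold is min AVC = €4 (at Q = 7).
With P = €294 above the shutdown price, P = MC gives Q = 12.
At P = €212 ≥ min AVC, set P = MC: Q = 11. The firm stays open but cuts output.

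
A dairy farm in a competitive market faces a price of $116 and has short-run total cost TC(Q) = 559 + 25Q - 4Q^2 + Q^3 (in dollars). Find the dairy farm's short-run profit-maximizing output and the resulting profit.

AVC = 25 - 4Q + Q^2 has its minimum $21 at Q = 2; price $116 clears that bar, so the firm operates.
With MC = 25 - 8Q + 3Q^2, P = MC on the upward-sloping part at Q* = 7.
TR = 116·7 = 812. TC = 559 + 322 = 881. Profit = 812 − 881 = -$69.
Shutting down would mean losing the fixed cost of $559, so operating at a loss of $69 is better by $490.

Profit = -$69 at Q = 7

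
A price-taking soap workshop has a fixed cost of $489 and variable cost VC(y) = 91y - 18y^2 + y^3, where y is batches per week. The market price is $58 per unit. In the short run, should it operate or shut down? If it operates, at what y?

Variable cost is VC = 91y - 18y^2 + y^3, so AVC = VC/y = 91 - 18y + y^2 and MC = dTC/dy = 91 - 36y + 3y^2.
The AVC parabola has its vertex at y = 18/2 = 9, where AVC = 91 - 18·9 + 9^2 = $10.
P = $58 exceeds min AVC = $10, so the firm stays open.
P = MC gives 33 - 36y + 3y^2 = 0, with roots 1 and 11. Take the larger (rising MC): y* = 11.
Check: AVC at y = 11 is $14 ≤ P, so revenue covers variable cost.
Profit = P·y − TC = 58·11 − 643 = -$5, a loss, but smaller than the $489 fixed cost the firm would lose by shutting down.

Produce at y = 11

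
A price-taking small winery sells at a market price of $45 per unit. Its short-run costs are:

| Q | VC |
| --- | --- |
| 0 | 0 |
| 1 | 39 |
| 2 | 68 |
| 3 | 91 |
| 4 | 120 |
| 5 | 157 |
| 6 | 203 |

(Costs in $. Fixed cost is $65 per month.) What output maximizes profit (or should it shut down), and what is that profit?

Profit at each row (π = 45Q − TC): Q=0: -65; Q=1: -59; Q=2: -43; Q=3: -21; Q=4: -5; Q=5: 3; Q=6: 2.
Profit is maximized at Q = 5. AVC there is 157/5 = $31.40 ≤ P, so producing beats shutting down (which would give -$65).

Q = 5; profit = $3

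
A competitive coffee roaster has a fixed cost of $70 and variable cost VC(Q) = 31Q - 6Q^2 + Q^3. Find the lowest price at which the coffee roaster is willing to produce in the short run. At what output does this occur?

The shutdown price is the minimum of AVC. VC = 31Q - 6Q^2 + Q^3, so AVC = 31 - 6Q + Q^2.
At the minimum of AVC, MC = AVC. MC = 31 - 12Q + 3Q^2; setting MC = AVC gives 2Q^2 - 6Q = 0, so Q = 3. min AVC = 22.
So the shutdown price is $22.

$22 per unit, at Q = 3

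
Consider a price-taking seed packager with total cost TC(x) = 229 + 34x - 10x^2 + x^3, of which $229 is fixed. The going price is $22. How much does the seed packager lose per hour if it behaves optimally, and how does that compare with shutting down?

AVC = 34 - 10x + x^2 has its minimum $9 at x = 5; price $22 clears that bar, so the firm operates.
MC = 34 - 20x + 3x^2. Setting P = MC and taking the root on the rising branch gives x* = 6.
TR = 22·6 = 132. TC = 229 + 60 = 289. Profit = 132 − 289 = -$157.
That loss of $157 beats the $229 the firm would lose by shutting down; producing recovers $72 of fixed cost.

Profit = -$157 at x = 6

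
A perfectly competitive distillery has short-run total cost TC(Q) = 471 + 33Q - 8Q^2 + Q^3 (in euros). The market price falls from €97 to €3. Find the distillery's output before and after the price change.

AVC = 33 - 8Q + Q^2, minimized at Q = 4 where min AVC = €17. MC = 33 - 16Q + 3Q^2.
At P = €97 ≥ min AVC, set P = MC on the rising branch: Q = 8.
At P = €3 < min AVC = €17, price no longer covers variable cost at any output, so the firm shuts down: Q = 0.

Output falls from 8 to 0 (the firm shuts down)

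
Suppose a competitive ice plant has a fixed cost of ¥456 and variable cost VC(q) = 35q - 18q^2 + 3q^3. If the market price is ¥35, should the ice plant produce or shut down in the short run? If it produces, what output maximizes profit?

Produce at q = 4

Strip out fixed cost: VC = 35q - 18q^2 + 3q^3. Then AVC = 35 - 18q + 3q^2 and MC = 35 - 36q + 9q^2.
The AVC parabola has its vertex at q = 18/6 = 3, where AVC = 35 - 18·3 + 3·3^2 = ¥8.
P = ¥35 exceeds min AVC = ¥8, so the firm stays open.
Solving P = MC: -36q + 9q^2 = 0 ⇒ q = 0 or 4. On the upward-sloping branch, q* = 4.
Check: AVC at q = 4 is ¥11 ≤ P, so revenue covers variable cost.
Profit = P·q − TC = 35·4 − 500 = -¥360, a loss, but smaller than the ¥456 fixed cost the firm would lose by shutting down.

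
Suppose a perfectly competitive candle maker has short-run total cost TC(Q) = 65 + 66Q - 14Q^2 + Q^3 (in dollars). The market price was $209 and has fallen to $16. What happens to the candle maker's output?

Output falls from 13 to 0 (the firm shuts down)

AVC = 66 - 14Q + Q^2, minimized at Q = 7 where min AVC = $17. MC = 66 - 28Q + 3Q^2.
With P = $209 above the shutdown price, P = MC gives Q = 13.
At P = $16 < min AVC = $17, price no longer covers variable cost at any output, so the firm shuts down: Q = 0.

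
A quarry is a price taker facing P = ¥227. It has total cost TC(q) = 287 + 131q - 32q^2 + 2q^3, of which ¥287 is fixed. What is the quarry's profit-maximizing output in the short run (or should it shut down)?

From TC, MC = TC'(q) = 131 - 64q + 6q^2 and AVC = VC/q = 131 - 32q + 2q^2.
AVC is minimized where dAVC/dq = -32 + 4q = 0, at q = 8; min AVC = 131 - 32·8 + 2·8^2 = ¥3.
Because ¥227 ≥ ¥3, revenue can cover variable cost; the firm operates.
P = MC gives -96 - 64q + 6q^2 = 0, with roots -4/3 and 12. Take the larger (rising MC): q* = 12.
Check: AVC at q = 12 is ¥35 ≤ P, so revenue covers variable cost.
Profit = P·q − TC = 227·12 − 707 = ¥2017.

Produce at q = 12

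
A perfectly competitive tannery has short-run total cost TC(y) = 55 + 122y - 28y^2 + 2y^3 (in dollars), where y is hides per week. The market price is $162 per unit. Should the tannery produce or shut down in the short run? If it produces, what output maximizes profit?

Variable cost is VC = 122y - 28y^2 + 2y^3, so AVC = VC/y = 122 - 28y + 2y^2 and MC = dTC/dy = 122 - 56y + 6y^2.
The AVC parabola has its vertex at y = 28/4 = 7, where AVC = 122 - 28·7 + 2·7^2 = $24.
P = $162 exceeds min AVC = $24, so the firm stays open.
Set P = MC: 162 = 122 - 56y + 6y^2 → -40 - 56y + 6y^2 = 0. The roots are y = -2/3 and y = 10; the profit-maximizing output is on the rising part of MC, so y* = 10.
Check: AVC at y = 10 is $42 ≤ P, so revenue covers variable cost.
Profit = P·y − TC = 162·10 − 475 = $1145.

Produce at y = 10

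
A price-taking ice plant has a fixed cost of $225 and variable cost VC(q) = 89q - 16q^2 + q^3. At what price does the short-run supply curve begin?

$25 per unit

The firm shuts down when price falls below the minimum of average variable cost. AVC = VC/q = 89 - 16q + q^2.
At the minimum of AVC, MC = AVC. MC = 89 - 32q + 3q^2; setting MC = AVC gives 2q^2 - 16q = 0, so q = 8. min AVC = 25.
The firm shuts down for any P below $25.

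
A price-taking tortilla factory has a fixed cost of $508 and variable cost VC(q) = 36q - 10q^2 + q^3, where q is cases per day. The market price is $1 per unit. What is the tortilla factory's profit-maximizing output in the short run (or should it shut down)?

From TC, MC = TC'(q) = 36 - 20q + 3q^2 and AVC = VC/q = 36 - 10q + q^2.
The AVC parabola has its vertex at q = 10/2 = 5, where AVC = 36 - 10·5 + 5^2 = $11.
With P < min AVC ($1 < $11), every unit sold adds to the loss.
Shutting down limits the loss to fixed cost, $508.

Shut down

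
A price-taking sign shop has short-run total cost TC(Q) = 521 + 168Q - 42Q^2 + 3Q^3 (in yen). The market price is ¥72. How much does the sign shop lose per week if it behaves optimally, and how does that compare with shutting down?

Profit = -¥137 at Q = 8

AVC = 168 - 42Q + 3Q^2; min AVC = ¥21 at Q = 7. Since P = ¥72 ≥ min AVC, the firm produces.
With MC = 168 - 84Q + 9Q^2, P = MC on the upward-sloping part at Q* = 8.
TR = 72·8 = 576. TC = 521 + 192 = 713. Profit = 576 − 713 = -¥137.
By producing, the firm covers all variable cost plus ¥384 of fixed cost; shutting down would lose the full ¥521.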